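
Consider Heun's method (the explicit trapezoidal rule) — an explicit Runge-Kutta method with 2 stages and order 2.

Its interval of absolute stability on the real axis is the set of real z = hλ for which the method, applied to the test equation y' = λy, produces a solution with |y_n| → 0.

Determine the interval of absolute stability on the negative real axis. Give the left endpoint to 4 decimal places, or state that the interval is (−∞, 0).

On y'=λy, z=hλ:
  order 2, 2-stage ⇒ R(z)=1+z+z^2/2
  (e.g. R(-1.6)=0.68000, |R|=0.68000)

Solve |R(x)|<1 on ℝ⁻.
x=-1.6: |R|=0.6800
|R(-1.36)|=0.5648 |R(-0.81)|=0.5181 |R(-0.72)|=0.5392
Bisect:
  x_lo=-2.8297 |R|=2.1738  x_hi=-0.2934 |R|=0.7497
  mid=-1.56152 |R|=0.65765 →hi
  mid=-2.19559 |R|=1.21472 →lo
  mid=-1.87856 |R|=0.88593 →hi
  mid=-2.03708 |R|=1.03776 →lo
  mid=-1.95782 |R|=0.95871 →hi
  mid=-1.99745 |R|=0.99745 →hi
  mid=-2.01726 |R|=1.01741 →lo
  mid=-2.00735 |R|=1.00738 →lo
  ...
  [-2.00008,-1.99992] ⇒ x*=-2.0000
So |R|<1 on (-2.0000, 0).

z∈(-2.0000,0).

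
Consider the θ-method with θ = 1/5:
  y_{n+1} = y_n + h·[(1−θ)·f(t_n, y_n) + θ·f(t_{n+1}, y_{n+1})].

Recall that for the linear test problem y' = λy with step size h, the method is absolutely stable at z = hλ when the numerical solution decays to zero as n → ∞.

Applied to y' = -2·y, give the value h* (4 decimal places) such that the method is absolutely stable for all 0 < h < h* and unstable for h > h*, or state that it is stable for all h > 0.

(-3.3333,0); λ=-2 ⇒ h* = (10/3)/2 = 1.6667.

Test eqn y'=λy, z=hλ:
  y_{n+1} = y_n + z·[4/5·y_n + 1/5·y_{n+1}] ⇒ (1 − 1/5z)y_{n+1} = (1 + 4/5z)y_n
  ⇒ R(z) = (1 + 4/5z)/(1 − 1/5z).

Boundary: |R(x)|=1, x<0.
x=-0.73: |R|=0.3630
R=−1: 1+4/5x = −1+1/5x ⇒ -3/5x=2 ⇒ x=2/(-3/5)=-3.3333
Confirm numerically:
  x=-2.764: |R|=0.78001 <1
  x=-2.145: |R|=0.50105 <1
  x=-1.679: |R|=0.25692 <1
  x=-3.460: |R|=1.04492 >1
  x=-3.422: |R|=1.03158 >1
  x=-3.416: |R|=1.02947 >1
So |R|<1 on (-3.3333, 0).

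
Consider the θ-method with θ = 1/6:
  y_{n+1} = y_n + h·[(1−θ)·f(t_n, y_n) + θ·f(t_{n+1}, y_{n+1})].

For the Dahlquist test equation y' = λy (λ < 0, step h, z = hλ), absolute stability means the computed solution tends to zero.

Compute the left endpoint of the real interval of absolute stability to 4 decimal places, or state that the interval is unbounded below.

left endpoint -3.0000.

With y'=λy (z=hλ):
  y_{n+1} = y_n + z·[5/6·y_n + 1/6·y_{n+1}] ⇒ (1 − 1/6z)y_{n+1} = (1 + 5/6z)y_n
  ⇒ R(z) = (1 + 5/6z)/(1 − 1/6z).

Boundary: |R(x)|=1, x<0.
x=-1.34: |R|=0.0954
R=−1: 1+5/6x = −1+1/6x ⇒ -2/3x=2 ⇒ x=2/(-2/3)=-3.0000
Confirm numerically:
  x=-2.350: |R|=0.68862 <1
  x=-2.247: |R|=0.63478 <1
  x=-1.813: |R|=0.39229 <1
  x=-1.523: |R|=0.21467 <1
  x=-3.443: |R|=1.18765 >1
  x=-3.316: |R|=1.13568 >1
  x=-3.032: |R|=1.01417 >1
So |R|<1 on (-3.0000, 0).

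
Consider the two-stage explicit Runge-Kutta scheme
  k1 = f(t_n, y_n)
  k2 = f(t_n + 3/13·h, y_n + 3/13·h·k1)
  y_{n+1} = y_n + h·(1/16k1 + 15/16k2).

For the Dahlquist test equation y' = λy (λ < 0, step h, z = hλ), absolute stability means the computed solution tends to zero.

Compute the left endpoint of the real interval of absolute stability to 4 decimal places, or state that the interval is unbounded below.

With y'=λy (z=hλ):
  k1=λy_n ⇒ h·k1=z·y_n;  k2=λ(1+3/13z)y_n ⇒ h·k2=z(1+3/13z)y_n
  y_{n+1}/y_n = 1 + 1/16z + 15/16z(1+3/13z) = 1 + z + 45/208z²
  ⇒ R(z) = 1 + z + 45/208z².

Boundary: |R(x)|=1, x<0.
x=-1.14: |R|=0.1412
R=1: x+45/208x²=0 ⇒ x=−208/45=-4.6222; min R=1−1/(4·45/208)=-0.1556>−1
Confirm numerically:
  x=-3.890: |R|=0.38377 <1
  x=-3.545: |R|=0.17383 <1
  x=-2.645: |R|=0.13144 <1
  x=-2.046: |R|=0.14035 <1
  x=-5.194: |R|=1.64251 >1
  x=-4.914: |R|=1.31020 >1
  x=-4.710: |R|=1.08944 >1
Interval (-4.6222, 0).

left endpoint -4.6222.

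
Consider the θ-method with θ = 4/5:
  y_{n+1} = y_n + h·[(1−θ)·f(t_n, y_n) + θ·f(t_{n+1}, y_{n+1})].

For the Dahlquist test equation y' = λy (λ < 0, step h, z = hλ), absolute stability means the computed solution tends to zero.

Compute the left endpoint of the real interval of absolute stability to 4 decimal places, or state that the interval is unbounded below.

(−∞, 0) — no finite endpoint.

Set f=λy, z=hλ:
  y_{n+1} = y_n + z·[1/5·y_n + 4/5·y_{n+1}] ⇒ (1 − 4/5z)y_{n+1} = (1 + 1/5z)y_n
  ⇒ R(z) = (1 + 1/5z)/(1 − 4/5z).

Solve |R(x)|<1 on ℝ⁻.
x=-1.29: |R|=0.3652
x=-2: |R|=0.2308
x=-10: |R|=0.1111
x=-100: |R|=0.2346
θ=4/5≥1/2 ⇒ |1+1/5x|<|1−4/5x| ∀x<0 ⇒ stable on all of ℝ⁻.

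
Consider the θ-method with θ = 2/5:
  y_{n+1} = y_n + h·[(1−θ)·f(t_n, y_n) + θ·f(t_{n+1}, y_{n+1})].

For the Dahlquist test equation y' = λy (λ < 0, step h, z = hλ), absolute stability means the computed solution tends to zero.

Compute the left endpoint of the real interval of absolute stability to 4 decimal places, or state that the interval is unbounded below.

With y'=λy (z=hλ):
  y_{n+1} = y_n + z·[3/5·y_n + 2/5·y_{n+1}] ⇒ (1 − 2/5z)y_{n+1} = (1 + 3/5z)y_n
  so R(z) = (1 + 3/5z)/(1 − 2/5z).

Find x<0 with |R(x)|<1.
x=-0.44: |R|=0.6259
R=−1: 1+3/5x = −1+2/5x ⇒ -1/5x=2 ⇒ x=2/(-1/5)=-10.0000
Confirm numerically:
  x=-8.831: |R|=0.94842 <1
  x=-7.621: |R|=0.88247 <1
  x=-5.409: |R|=0.70976 <1
  x=-10.568: |R|=1.02173 >1
  x=-10.426: |R|=1.01648 >1
  x=-10.093: |R|=1.00369 >1
Stable set (-10.0000, 0).

left endpoint -10.0000.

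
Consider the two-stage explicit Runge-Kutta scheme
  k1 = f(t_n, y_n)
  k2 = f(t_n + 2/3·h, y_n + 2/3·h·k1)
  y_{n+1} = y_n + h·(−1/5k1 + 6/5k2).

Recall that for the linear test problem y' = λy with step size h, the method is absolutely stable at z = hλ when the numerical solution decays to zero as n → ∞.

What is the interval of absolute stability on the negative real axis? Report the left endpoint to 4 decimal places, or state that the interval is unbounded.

On y'=λy, z=hλ:
  k1=λy_n ⇒ h·k1=z·y_n;  k2=λ(1+2/3z)y_n ⇒ h·k2=z(1+2/3z)y_n
  y_{n+1}/y_n = 1 − 1/5z + 6/5z(1+2/3z) = 1 + z + 4/5z²
  R(z) = 1 + z + 4/5z².

Boundary: |R(x)|=1, x<0.
x=-1.49: |R|=1.2861
R=1: x+4/5x²=0 ⇒ x=−5/4=-1.2500; min R=1−1/(4·4/5)=0.6875>−1
Confirm numerically:
  x=-1.205: |R|=0.95662 <1
  x=-1.135: |R|=0.89558 <1
  x=-0.969: |R|=0.78217 <1
  x=-0.616: |R|=0.68756 <1
  x=-1.600: |R|=1.44800 >1
  x=-1.440: |R|=1.21888 >1
Interval (-1.2500, 0).

z∈(-1.2500,0).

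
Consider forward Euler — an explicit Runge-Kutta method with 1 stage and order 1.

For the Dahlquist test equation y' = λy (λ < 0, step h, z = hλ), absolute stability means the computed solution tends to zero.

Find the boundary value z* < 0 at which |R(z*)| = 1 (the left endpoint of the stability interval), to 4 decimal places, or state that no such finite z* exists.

z* = -2.0000.

On y'=λy, z=hλ:
  order 1, 1-stage ⇒ R(z)=1+z
  (e.g. R(-1.12)=-0.12000, |R|=0.12000)

Solve |R(x)|<1 on ℝ⁻.
x=-1.12: |R|=0.1200
|R(-2.38)|=1.3800 |R(-1.72)|=0.7200 |R(-1.63)|=0.6300
Bisect:
  x_lo=-2.7619 |R|=1.7619  x_hi=-0.1693 |R|=0.8307
  mid=-1.46561 |R|=0.46561 →hi
  mid=-2.11376 |R|=1.11376 →lo
  mid=-1.78969 |R|=0.78969 →hi
  mid=-1.95172 |R|=0.95172 →hi
  mid=-2.03274 |R|=1.03274 →lo
  mid=-1.99223 |R|=0.99223 →hi
  mid=-2.01249 |R|=1.01249 →lo
  mid=-2.00236 |R|=1.00236 →lo
  mid=-1.99730 |R|=0.99730 →hi
  mid=-1.99983 |R|=0.99983 →hi
  ...
  [-2.00014,-1.99999] ⇒ x*=-2.0000
Stable set (-2.0000, 0).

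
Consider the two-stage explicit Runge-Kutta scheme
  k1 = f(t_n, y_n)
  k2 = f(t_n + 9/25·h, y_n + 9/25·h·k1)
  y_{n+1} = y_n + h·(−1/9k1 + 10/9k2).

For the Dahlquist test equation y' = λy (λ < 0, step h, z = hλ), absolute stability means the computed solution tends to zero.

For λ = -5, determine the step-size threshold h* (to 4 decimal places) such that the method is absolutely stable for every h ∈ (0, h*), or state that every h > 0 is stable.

On y'=λy, z=hλ:
  k1=λy_n ⇒ h·k1=z·y_n;  k2=λ(1+9/25z)y_n ⇒ h·k2=z(1+9/25z)y_n
  y_{n+1}/y_n = 1 − 1/9z + 10/9z(1+9/25z) = 1 + z + 2/5z²
  ⇒ R(z) = 1 + z + 2/5z².

Need |R(x)|<1, x<0.
x=-1.21: |R|=0.3756
R=1: x+2/5x²=0 ⇒ x=−5/2=-2.5000; min R=1−1/(4·2/5)=0.3750>−1
Confirm numerically:
  x=-2.295: |R|=0.81181 <1
  x=-2.050: |R|=0.63100 <1
  x=-1.693: |R|=0.45350 <1
  x=-1.500: |R|=0.40000 <1
  x=-2.894: |R|=1.45609 >1
  x=-2.575: |R|=1.07725 >1
Stable set (-2.5000, 0).

(-2.5000,0); λ=-5 ⇒ h* = (5/2)/5 = 0.5000.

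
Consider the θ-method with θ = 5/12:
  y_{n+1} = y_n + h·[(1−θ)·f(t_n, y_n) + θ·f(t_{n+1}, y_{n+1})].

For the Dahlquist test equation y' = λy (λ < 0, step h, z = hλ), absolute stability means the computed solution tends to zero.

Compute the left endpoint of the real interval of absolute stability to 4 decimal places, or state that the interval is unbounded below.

On y'=λy, z=hλ:
  y_{n+1} = y_n + z·[7/12·y_n + 5/12·y_{n+1}] ⇒ (1 − 5/12z)y_{n+1} = (1 + 7/12z)y_n
  ⇒ R(z) = (1 + 7/12z)/(1 − 5/12z).

Solve |R(x)|<1 on ℝ⁻.
x=-0.63: |R|=0.5010
R=−1: 1+7/12x = −1+5/12x ⇒ -1/6x=2 ⇒ x=2/(-1/6)=-12.0000
Confirm numerically:
  x=-7.897: |R|=0.84061 <1
  x=-6.225: |R|=0.73217 <1
  x=-6.065: |R|=0.71955 <1
  x=-5.711: |R|=0.68985 <1
  x=-12.508: |R|=1.01363 >1
  x=-12.339: |R|=1.00920 >1
Interval (-12.0000, 0).

z* = -12.0000.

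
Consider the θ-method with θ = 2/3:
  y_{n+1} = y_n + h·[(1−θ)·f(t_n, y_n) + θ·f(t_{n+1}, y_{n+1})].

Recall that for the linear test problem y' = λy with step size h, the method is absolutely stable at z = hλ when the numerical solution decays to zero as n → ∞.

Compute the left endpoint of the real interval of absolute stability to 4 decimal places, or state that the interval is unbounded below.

interval (−∞, 0).

Test eqn y'=λy, z=hλ:
  y_{n+1} = y_n + z·[1/3·y_n + 2/3·y_{n+1}] ⇒ (1 − 2/3z)y_{n+1} = (1 + 1/3z)y_n
  so R(z) = (1 + 1/3z)/(1 − 2/3z).

Need |R(x)|<1, x<0.
x=-1.37: |R|=0.2840
x=-2: |R|=0.1429
x=-10: |R|=0.3043
x=-100: |R|=0.4778
θ=2/3≥1/2 ⇒ |1+1/3x|<|1−2/3x| ∀x<0 ⇒ unbounded interval.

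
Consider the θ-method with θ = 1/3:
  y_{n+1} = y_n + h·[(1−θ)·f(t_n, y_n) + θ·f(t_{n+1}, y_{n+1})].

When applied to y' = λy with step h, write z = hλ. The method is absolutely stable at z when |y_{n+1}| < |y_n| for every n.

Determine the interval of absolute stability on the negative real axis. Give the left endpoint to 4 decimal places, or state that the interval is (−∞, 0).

With y'=λy (z=hλ):
  y_{n+1} = y_n + z·[2/3·y_n + 1/3·y_{n+1}] ⇒ (1 − 1/3z)y_{n+1} = (1 + 2/3z)y_n
  R(z) = (1 + 2/3z)/(1 − 1/3z).

Need |R(x)|<1, x<0.
x=-1.51: |R|=0.0044
R=−1: 1+2/3x = −1+1/3x ⇒ -1/3x=2 ⇒ x=2/(-1/3)=-6.0000
Confirm numerically:
  x=-4.943: |R|=0.86693 <1
  x=-3.941: |R|=0.70336 <1
  x=-3.610: |R|=0.63843 <1
  x=-6.600: |R|=1.06250 >1
  x=-6.368: |R|=1.03928 >1
  x=-6.034: |R|=1.00376 >1
Interval (-6.0000, 0).

(-6.0000, 0).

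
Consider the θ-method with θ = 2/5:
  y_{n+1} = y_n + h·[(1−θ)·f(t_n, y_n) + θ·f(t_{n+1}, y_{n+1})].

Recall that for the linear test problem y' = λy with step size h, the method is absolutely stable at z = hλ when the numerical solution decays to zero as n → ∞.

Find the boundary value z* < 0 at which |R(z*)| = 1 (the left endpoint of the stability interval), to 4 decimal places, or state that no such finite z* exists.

Set f=λy, z=hλ:
  y_{n+1} = y_n + z·[3/5·y_n + 2/5·y_{n+1}] ⇒ (1 − 2/5z)y_{n+1} = (1 + 3/5z)y_n
  so R(z) = (1 + 3/5z)/(1 − 2/5z).

Need |R(x)|<1, x<0.
x=-0.8: |R|=0.3939
R=−1: 1+3/5x = −1+2/5x ⇒ -1/5x=2 ⇒ x=2/(-1/5)=-10.0000
Confirm numerically:
  x=-9.265: |R|=0.96876 <1
  x=-8.133: |R|=0.91221 <1
  x=-6.489: |R|=0.80471 <1
  x=-6.369: |R|=0.79530 <1
  x=-10.349: |R|=1.01358 >1
  x=-10.149: |R|=1.00589 >1
So |R|<1 on (-10.0000, 0).

z* = -10.0000.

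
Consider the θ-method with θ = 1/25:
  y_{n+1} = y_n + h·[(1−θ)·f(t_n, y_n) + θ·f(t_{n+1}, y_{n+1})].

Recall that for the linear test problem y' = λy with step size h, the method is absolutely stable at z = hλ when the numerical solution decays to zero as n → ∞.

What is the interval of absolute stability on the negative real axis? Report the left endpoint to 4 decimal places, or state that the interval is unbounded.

(-2.1739, 0).

Test eqn y'=λy, z=hλ:
  y_{n+1} = y_n + z·[24/25·y_n + 1/25·y_{n+1}] ⇒ (1 − 1/25z)y_{n+1} = (1 + 24/25z)y_n
  Hence R(z) = (1 + 24/25z)/(1 − 1/25z).

Solve |R(x)|<1 on ℝ⁻.
x=-1.26: |R|=0.1995
R=−1: 1+24/25x = −1+1/25x ⇒ -23/25x=2 ⇒ x=2/(-23/25)=-2.1739
Confirm numerically:
  x=-2.085: |R|=0.92450 <1
  x=-1.791: |R|=0.67127 <1
  x=-1.095: |R|=0.04905 <1
  x=-2.606: |R|=1.35999 >1
  x=-2.533: |R|=1.29997 >1
  x=-2.358: |R|=1.15476 >1
So |R|<1 on (-2.1739, 0).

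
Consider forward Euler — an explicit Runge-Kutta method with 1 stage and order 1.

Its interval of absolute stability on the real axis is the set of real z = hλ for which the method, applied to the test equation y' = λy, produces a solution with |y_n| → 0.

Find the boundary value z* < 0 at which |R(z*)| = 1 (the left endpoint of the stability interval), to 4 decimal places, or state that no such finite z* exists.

left endpoint -2.0000.

Test eqn y'=λy, z=hλ:
  order 1, 1-stage ⇒ R(z)=1+z
  (e.g. R(-0.65)=0.35000, |R|=0.35000)

Solve |R(x)|<1 on ℝ⁻.
x=-0.65: |R|=0.3500
|R(-2.14)|=1.1400 |R(-0.73)|=0.2700
Bisect:
  x_lo=-2.6984 |R|=1.6984  x_hi=-0.1697 |R|=0.8303
  mid=-1.43405 |R|=0.43405 →hi
  mid=-2.06622 |R|=1.06622 →lo
  mid=-1.75014 |R|=0.75014 →hi
  mid=-1.90818 |R|=0.90818 →hi
  mid=-1.98720 |R|=0.98720 →hi
  mid=-2.02671 |R|=1.02671 →lo
  mid=-2.00695 |R|=1.00695 →lo
  mid=-1.99708 |R|=0.99708 →hi
  mid=-2.00201 |R|=1.00201 →lo
  ...
  [-2.00001,-1.99985] ⇒ x*=-2.0000
Interval (-2.0000, 0).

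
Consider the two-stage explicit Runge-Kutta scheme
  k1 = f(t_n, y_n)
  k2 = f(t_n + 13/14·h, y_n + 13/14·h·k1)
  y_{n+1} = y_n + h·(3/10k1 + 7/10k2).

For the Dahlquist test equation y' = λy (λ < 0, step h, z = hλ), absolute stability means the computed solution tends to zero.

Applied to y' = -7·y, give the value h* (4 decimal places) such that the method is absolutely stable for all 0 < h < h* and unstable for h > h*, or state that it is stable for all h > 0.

Test eqn y'=λy, z=hλ:
  k1=λy_n ⇒ h·k1=z·y_n;  k2=λ(1+13/14z)y_n ⇒ h·k2=z(1+13/14z)y_n
  y_{n+1}/y_n = 1 + 3/10z + 7/10z(1+13/14z) = 1 + z + 13/20z²
  Hence R(z) = 1 + z + 13/20z².

Find x<0 with |R(x)|<1.
x=-0.73: |R|=0.6164
R=1: x+13/20x²=0 ⇒ x=−20/13=-1.5385; min R=1−1/(4·13/20)=0.6154>−1
Confirm numerically:
  x=-1.022: |R|=0.65691 <1
  x=-0.792: |R|=0.61572 <1
  x=-0.654: |R|=0.62402 <1
  x=-2.067: |R|=1.71012 >1
  x=-1.913: |R|=1.46572 >1
  x=-1.624: |R|=1.09029 >1
Interval (-1.5385, 0).

(-1.5385,0); λ=-7 ⇒ h* = (20/13)/7 = 0.2198.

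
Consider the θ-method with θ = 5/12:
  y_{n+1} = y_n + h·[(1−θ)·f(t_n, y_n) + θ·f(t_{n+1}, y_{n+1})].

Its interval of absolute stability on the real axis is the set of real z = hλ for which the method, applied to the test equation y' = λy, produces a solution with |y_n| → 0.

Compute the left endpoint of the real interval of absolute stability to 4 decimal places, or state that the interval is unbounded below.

z* = -12.0000.

With y'=λy (z=hλ):
  y_{n+1} = y_n + z·[7/12·y_n + 5/12·y_{n+1}] ⇒ (1 − 5/12z)y_{n+1} = (1 + 7/12z)y_n
  Hence R(z) = (1 + 7/12z)/(1 − 5/12z).

Boundary: |R(x)|=1, x<0.
x=-1.8: |R|=0.0286
R=−1: 1+7/12x = −1+5/12x ⇒ -1/6x=2 ⇒ x=2/(-1/6)=-12.0000
Confirm numerically:
  x=-7.996: |R|=0.84594 <1
  x=-7.641: |R|=0.82635 <1
  x=-6.597: |R|=0.75979 <1
  x=-12.517: |R|=1.01386 >1
  x=-12.198: |R|=1.00543 >1
  x=-12.021: |R|=1.00058 >1
Stable set (-12.0000, 0).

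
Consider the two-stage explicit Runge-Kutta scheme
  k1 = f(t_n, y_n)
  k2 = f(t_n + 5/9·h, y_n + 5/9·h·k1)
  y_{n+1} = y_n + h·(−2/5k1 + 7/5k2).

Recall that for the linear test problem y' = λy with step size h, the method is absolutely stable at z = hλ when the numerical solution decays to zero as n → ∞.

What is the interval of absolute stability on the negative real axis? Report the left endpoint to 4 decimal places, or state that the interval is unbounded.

On y'=λy, z=hλ:
  k1=λy_n ⇒ h·k1=z·y_n;  k2=λ(1+5/9z)y_n ⇒ h·k2=z(1+5/9z)y_n
  y_{n+1}/y_n = 1 − 2/5z + 7/5z(1+5/9z) = 1 + z + 7/9z²
  ⇒ R(z) = 1 + z + 7/9z².

Solve |R(x)|<1 on ℝ⁻.
x=-1.31: |R|=1.0247
R=1: x+7/9x²=0 ⇒ x=−9/7=-1.2857; min R=1−1/(4·7/9)=0.6786>−1
Confirm numerically:
  x=-1.262: |R|=0.97672 <1
  x=-1.105: |R|=0.84469 <1
  x=-1.051: |R|=0.80813 <1
  x=-0.711: |R|=0.68218 <1
  x=-1.755: |R|=1.64057 >1
  x=-1.609: |R|=1.40457 >1
Interval (-1.2857, 0).

z∈(-1.2857,0).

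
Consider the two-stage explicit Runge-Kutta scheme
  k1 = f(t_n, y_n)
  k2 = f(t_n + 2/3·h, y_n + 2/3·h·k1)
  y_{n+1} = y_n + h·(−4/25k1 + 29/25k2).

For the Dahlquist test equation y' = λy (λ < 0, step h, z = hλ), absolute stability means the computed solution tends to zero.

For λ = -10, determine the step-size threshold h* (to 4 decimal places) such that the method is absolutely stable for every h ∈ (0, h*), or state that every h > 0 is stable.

On y'=λy, z=hλ:
  k1=λy_n ⇒ h·k1=z·y_n;  k2=λ(1+2/3z)y_n ⇒ h·k2=z(1+2/3z)y_n
  y_{n+1}/y_n = 1 − 4/25z + 29/25z(1+2/3z) = 1 + z + 58/75z²
  ⇒ R(z) = 1 + z + 58/75z².

Boundary: |R(x)|=1, x<0.
x=-1.73: |R|=1.5845
R=1: x+58/75x²=0 ⇒ x=−75/58=-1.2931; min R=1−1/(4·58/75)=0.6767>−1
Confirm numerically:
  x=-1.263: |R|=0.97060 <1
  x=-0.772: |R|=0.68889 <1
  x=-0.745: |R|=0.68422 <1
  x=-0.703: |R|=0.67919 <1
  x=-1.839: |R|=1.77635 >1
  x=-1.592: |R|=1.36799 >1
Stable set (-1.2931, 0).

(-1.2931,0); λ=-10 ⇒ h* = (75/58)/10 = 0.1293.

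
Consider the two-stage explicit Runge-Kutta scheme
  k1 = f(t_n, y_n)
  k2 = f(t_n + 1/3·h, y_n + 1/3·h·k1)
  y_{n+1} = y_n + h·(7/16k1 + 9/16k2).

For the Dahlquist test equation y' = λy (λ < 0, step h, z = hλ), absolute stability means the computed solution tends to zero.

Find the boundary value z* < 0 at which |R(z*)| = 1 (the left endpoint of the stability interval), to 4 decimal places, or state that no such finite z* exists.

With y'=λy (z=hλ):
  k1=λy_n ⇒ h·k1=z·y_n;  k2=λ(1+1/3z)y_n ⇒ h·k2=z(1+1/3z)y_n
  y_{n+1}/y_n = 1 + 7/16z + 9/16z(1+1/3z) = 1 + z + 3/16z²
  ⇒ R(z) = 1 + z + 3/16z².

Solve |R(x)|<1 on ℝ⁻.
x=-0.95: |R|=0.2192
R=1: x+3/16x²=0 ⇒ x=−16/3=-5.3333; min R=1−1/(4·3/16)=-0.3333>−1
Confirm numerically:
  x=-4.547: |R|=0.32960 <1
  x=-3.679: |R|=0.14118 <1
  x=-3.361: |R|=0.24294 <1
  x=-2.301: |R|=0.30826 <1
  x=-5.631: |R|=1.31428 >1
  x=-5.389: |R|=1.05625 >1
So |R|<1 on (-5.3333, 0).

left endpoint -5.3333.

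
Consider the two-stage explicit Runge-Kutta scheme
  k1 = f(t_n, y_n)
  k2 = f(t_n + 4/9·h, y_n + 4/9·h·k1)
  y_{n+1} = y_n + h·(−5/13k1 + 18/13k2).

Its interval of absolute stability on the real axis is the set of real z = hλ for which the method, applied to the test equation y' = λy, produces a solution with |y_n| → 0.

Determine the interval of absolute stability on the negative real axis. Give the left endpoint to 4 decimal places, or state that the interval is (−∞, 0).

z∈(-1.6250,0).

Test eqn y'=λy, z=hλ:
  k1=λy_n ⇒ h·k1=z·y_n;  k2=λ(1+4/9z)y_n ⇒ h·k2=z(1+4/9z)y_n
  y_{n+1}/y_n = 1 − 5/13z + 18/13z(1+4/9z) = 1 + z + 8/13z²
  so R(z) = 1 + z + 8/13z².

Find x<0 with |R(x)|<1.
x=-1.7: |R|=1.0785
R=1: x+8/13x²=0 ⇒ x=−13/8=-1.6250; min R=1−1/(4·8/13)=0.5938>−1
Confirm numerically:
  x=-1.525: |R|=0.90615 <1
  x=-1.166: |R|=0.67065 <1
  x=-0.968: |R|=0.60863 <1
  x=-1.988: |R|=1.44409 >1
  x=-1.663: |R|=1.03889 >1
Interval (-1.6250, 0).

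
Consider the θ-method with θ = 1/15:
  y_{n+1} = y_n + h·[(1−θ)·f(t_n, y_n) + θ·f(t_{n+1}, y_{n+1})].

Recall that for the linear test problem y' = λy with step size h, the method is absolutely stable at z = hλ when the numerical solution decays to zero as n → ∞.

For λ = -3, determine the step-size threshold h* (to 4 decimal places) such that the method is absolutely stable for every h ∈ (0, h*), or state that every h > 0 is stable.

Set f=λy, z=hλ:
  y_{n+1} = y_n + z·[14/15·y_n + 1/15·y_{n+1}] ⇒ (1 − 1/15z)y_{n+1} = (1 + 14/15z)y_n
  R(z) = (1 + 14/15z)/(1 − 1/15z).

Need |R(x)|<1, x<0.
x=-0.87: |R|=0.1777
R=−1: 1+14/15x = −1+1/15x ⇒ -13/15x=2 ⇒ x=2/(-13/15)=-2.3077
Confirm numerically:
  x=-1.525: |R|=0.38427 <1
  x=-1.201: |R|=0.11197 <1
  x=-0.978: |R|=0.08186 <1
  x=-2.906: |R|=1.43438 >1
  x=-2.652: |R|=1.25357 >1
Stable set (-2.3077, 0).

(-2.3077,0); λ=-3 ⇒ h* = (30/13)/3 = 0.7692.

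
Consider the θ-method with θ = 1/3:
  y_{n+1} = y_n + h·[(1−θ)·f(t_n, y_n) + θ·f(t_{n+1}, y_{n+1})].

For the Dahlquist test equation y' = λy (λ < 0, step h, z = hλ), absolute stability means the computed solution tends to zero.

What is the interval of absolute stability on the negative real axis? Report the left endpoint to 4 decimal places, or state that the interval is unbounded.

With y'=λy (z=hλ):
  y_{n+1} = y_n + z·[2/3·y_n + 1/3·y_{n+1}] ⇒ (1 − 1/3z)y_{n+1} = (1 + 2/3z)y_n
  so R(z) = (1 + 2/3z)/(1 − 1/3z).

Find x<0 with |R(x)|<1.
x=-1.4: |R|=0.0455
R=−1: 1+2/3x = −1+1/3x ⇒ -1/3x=2 ⇒ x=2/(-1/3)=-6.0000
Confirm numerically:
  x=-5.900: |R|=0.98876 <1
  x=-5.176: |R|=0.89922 <1
  x=-3.635: |R|=0.64356 <1
  x=-6.487: |R|=1.05133 >1
  x=-6.433: |R|=1.04590 >1
  x=-6.336: |R|=1.03599 >1
Stable set (-6.0000, 0).

(-6.0000, 0).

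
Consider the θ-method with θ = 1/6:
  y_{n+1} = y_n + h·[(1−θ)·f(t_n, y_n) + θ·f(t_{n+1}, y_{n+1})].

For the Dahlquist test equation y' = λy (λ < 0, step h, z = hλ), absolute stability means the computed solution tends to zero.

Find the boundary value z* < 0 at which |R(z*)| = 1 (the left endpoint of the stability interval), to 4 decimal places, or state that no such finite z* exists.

Test eqn y'=λy, z=hλ:
  y_{n+1} = y_n + z·[5/6·y_n + 1/6·y_{n+1}] ⇒ (1 − 1/6z)y_{n+1} = (1 + 5/6z)y_n
  so R(z) = (1 + 5/6z)/(1 − 1/6z).

Boundary: |R(x)|=1, x<0.
x=-0.79: |R|=0.3019
R=−1: 1+5/6x = −1+1/6x ⇒ -2/3x=2 ⇒ x=2/(-2/3)=-3.0000
Confirm numerically:
  x=-2.920: |R|=0.96413 <1
  x=-2.588: |R|=0.80810 <1
  x=-2.304: |R|=0.66474 <1
  x=-1.435: |R|=0.15804 <1
  x=-3.316: |R|=1.13568 >1
  x=-3.088: |R|=1.03873 >1
Interval (-3.0000, 0).

z* = -3.0000.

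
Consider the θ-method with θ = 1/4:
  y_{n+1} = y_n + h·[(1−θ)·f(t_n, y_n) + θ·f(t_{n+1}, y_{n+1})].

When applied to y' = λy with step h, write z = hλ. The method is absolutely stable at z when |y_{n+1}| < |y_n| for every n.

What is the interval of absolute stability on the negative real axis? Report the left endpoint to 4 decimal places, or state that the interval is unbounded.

z∈(-4.0000,0).

On y'=λy, z=hλ:
  y_{n+1} = y_n + z·[3/4·y_n + 1/4·y_{n+1}] ⇒ (1 − 1/4z)y_{n+1} = (1 + 3/4z)y_n
  ⇒ R(z) = (1 + 3/4z)/(1 − 1/4z).

Solve |R(x)|<1 on ℝ⁻.
x=-0.65: |R|=0.4409
R=−1: 1+3/4x = −1+1/4x ⇒ -1/2x=2 ⇒ x=2/(-1/2)=-4.0000
Confirm numerically:
  x=-3.907: |R|=0.97648 <1
  x=-3.710: |R|=0.92477 <1
  x=-2.905: |R|=0.68284 <1
  x=-1.870: |R|=0.27428 <1
  x=-4.381: |R|=1.09092 >1
  x=-4.085: |R|=1.02103 >1
So |R|<1 on (-4.0000, 0).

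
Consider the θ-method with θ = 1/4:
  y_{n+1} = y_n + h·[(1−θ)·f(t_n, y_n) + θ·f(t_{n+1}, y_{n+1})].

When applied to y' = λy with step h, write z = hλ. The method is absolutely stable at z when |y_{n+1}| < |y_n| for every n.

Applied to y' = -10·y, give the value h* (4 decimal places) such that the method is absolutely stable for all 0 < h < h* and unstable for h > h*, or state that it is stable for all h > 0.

(-4.0000,0); λ=-10 ⇒ h* = (4)/10 = 0.4000.

Set f=λy, z=hλ:
  y_{n+1} = y_n + z·[3/4·y_n + 1/4·y_{n+1}] ⇒ (1 − 1/4z)y_{n+1} = (1 + 3/4z)y_n
  R(z) = (1 + 3/4z)/(1 − 1/4z).

Solve |R(x)|<1 on ℝ⁻.
x=-1.59: |R|=0.1377
R=−1: 1+3/4x = −1+1/4x ⇒ -1/2x=2 ⇒ x=2/(-1/2)=-4.0000
Confirm numerically:
  x=-2.596: |R|=0.57429 <1
  x=-2.287: |R|=0.45507 <1
  x=-2.228: |R|=0.43096 <1
  x=-4.571: |R|=1.13324 >1
  x=-4.243: |R|=1.05896 >1
  x=-4.213: |R|=1.05187 >1
Interval (-4.0000, 0).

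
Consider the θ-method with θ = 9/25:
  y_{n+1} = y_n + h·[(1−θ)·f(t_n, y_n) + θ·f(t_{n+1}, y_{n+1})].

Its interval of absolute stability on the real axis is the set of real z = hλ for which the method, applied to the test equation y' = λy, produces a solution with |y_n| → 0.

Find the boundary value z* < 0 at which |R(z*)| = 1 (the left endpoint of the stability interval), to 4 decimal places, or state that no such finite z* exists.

Test eqn y'=λy, z=hλ:
  y_{n+1} = y_n + z·[16/25·y_n + 9/25·y_{n+1}] ⇒ (1 − 9/25z)y_{n+1} = (1 + 16/25z)y_n
  R(z) = (1 + 16/25z)/(1 − 9/25z).

Need |R(x)|<1, x<0.
x=-0.88: |R|=0.3317
R=−1: 1+16/25x = −1+9/25x ⇒ -7/25x=2 ⇒ x=2/(-7/25)=-7.1429
Confirm numerically:
  x=-6.669: |R|=0.96099 <1
  x=-4.753: |R|=0.75318 <1
  x=-2.915: |R|=0.42237 <1
  x=-7.571: |R|=1.03218 >1
  x=-7.356: |R|=1.01636 >1
  x=-7.223: |R|=1.00623 >1
Interval (-7.1429, 0).

left endpoint -7.1429.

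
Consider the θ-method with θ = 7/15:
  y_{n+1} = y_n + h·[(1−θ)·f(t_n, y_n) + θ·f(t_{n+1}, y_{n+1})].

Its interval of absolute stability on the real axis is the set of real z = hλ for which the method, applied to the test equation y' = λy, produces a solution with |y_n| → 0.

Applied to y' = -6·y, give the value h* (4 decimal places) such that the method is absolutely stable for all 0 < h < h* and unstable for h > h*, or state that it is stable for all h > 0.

Test eqn y'=λy, z=hλ:
  y_{n+1} = y_n + z·[8/15·y_n + 7/15·y_{n+1}] ⇒ (1 − 7/15z)y_{n+1} = (1 + 8/15z)y_n
  ⇒ R(z) = (1 + 8/15z)/(1 − 7/15z).

Boundary: |R(x)|=1, x<0.
x=-1.36: |R|=0.1680
R=−1: 1+8/15x = −1+7/15x ⇒ -1/15x=2 ⇒ x=2/(-1/15)=-30.0000
Confirm numerically:
  x=-28.750: |R|=0.99422 <1
  x=-26.772: |R|=0.98405 <1
  x=-15.296: |R|=0.87955 <1
  x=-14.530: |R|=0.86745 <1
  x=-30.517: |R|=1.00226 >1
  x=-30.175: |R|=1.00077 >1
  x=-30.118: |R|=1.00052 >1
Stable set (-30.0000, 0).

(-30.0000,0); λ=-6 ⇒ h* = (30)/6 = 5.0000.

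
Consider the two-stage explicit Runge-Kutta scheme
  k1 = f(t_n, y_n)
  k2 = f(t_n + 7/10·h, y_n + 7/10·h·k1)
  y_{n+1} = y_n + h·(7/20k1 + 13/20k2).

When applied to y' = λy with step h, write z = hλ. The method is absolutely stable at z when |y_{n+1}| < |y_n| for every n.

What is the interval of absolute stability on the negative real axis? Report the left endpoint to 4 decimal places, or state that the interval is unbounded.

With y'=λy (z=hλ):
  k1=λy_n ⇒ h·k1=z·y_n;  k2=λ(1+7/10z)y_n ⇒ h·k2=z(1+7/10z)y_n
  y_{n+1}/y_n = 1 + 7/20z + 13/20z(1+7/10z) = 1 + z + 91/200z²
  so R(z) = 1 + z + 91/200z².

Solve |R(x)|<1 on ℝ⁻.
x=-1.08: |R|=0.4507
R=1: x+91/200x²=0 ⇒ x=−200/91=-2.1978; min R=1−1/(4·91/200)=0.4505>−1
Confirm numerically:
  x=-1.746: |R|=0.64107 <1
  x=-1.740: |R|=0.63756 <1
  x=-1.704: |R|=0.61715 <1
  x=-1.463: |R|=0.51087 <1
  x=-2.632: |R|=1.51998 >1
  x=-2.373: |R|=1.18916 >1
  x=-2.234: |R|=1.03679 >1
So |R|<1 on (-2.1978, 0).

z∈(-2.1978,0).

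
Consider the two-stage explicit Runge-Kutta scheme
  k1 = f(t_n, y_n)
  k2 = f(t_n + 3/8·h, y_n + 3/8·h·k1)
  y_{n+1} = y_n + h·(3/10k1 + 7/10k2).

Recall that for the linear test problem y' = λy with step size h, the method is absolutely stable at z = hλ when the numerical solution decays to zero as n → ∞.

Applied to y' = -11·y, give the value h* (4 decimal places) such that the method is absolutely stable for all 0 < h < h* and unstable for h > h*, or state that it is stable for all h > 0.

With y'=λy (z=hλ):
  k1=λy_n ⇒ h·k1=z·y_n;  k2=λ(1+3/8z)y_n ⇒ h·k2=z(1+3/8z)y_n
  y_{n+1}/y_n = 1 + 3/10z + 7/10z(1+3/8z) = 1 + z + 21/80z²
  so R(z) = 1 + z + 21/80z².

Solve |R(x)|<1 on ℝ⁻.
x=-1.3: |R|=0.1436
R=1: x+21/80x²=0 ⇒ x=−80/21=-3.8095; min R=1−1/(4·21/80)=0.0476>−1
Confirm numerically:
  x=-3.723: |R|=0.91544 <1
  x=-2.598: |R|=0.17377 <1
  x=-2.347: |R|=0.09896 <1
  x=-4.173: |R|=1.39816 >1
  x=-4.020: |R|=1.22210 >1
  x=-3.911: |R|=1.10418 >1
So |R|<1 on (-3.8095, 0).

(-3.8095,0); λ=-11 ⇒ h* = (80/21)/11 = 0.3463.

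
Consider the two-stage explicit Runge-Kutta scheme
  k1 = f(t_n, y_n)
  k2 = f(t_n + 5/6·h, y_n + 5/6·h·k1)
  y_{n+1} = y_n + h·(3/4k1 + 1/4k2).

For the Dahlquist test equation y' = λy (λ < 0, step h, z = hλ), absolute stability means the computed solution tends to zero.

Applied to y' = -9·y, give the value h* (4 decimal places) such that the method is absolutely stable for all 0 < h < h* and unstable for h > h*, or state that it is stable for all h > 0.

(-4.8000,0); λ=-9 ⇒ h* = (24/5)/9 = 0.5333.

Test eqn y'=λy, z=hλ:
  k1=λy_n ⇒ h·k1=z·y_n;  k2=λ(1+5/6z)y_n ⇒ h·k2=z(1+5/6z)y_n
  y_{n+1}/y_n = 1 + 3/4z + 1/4z(1+5/6z) = 1 + z + 5/24z²
  ⇒ R(z) = 1 + z + 5/24z².

Find x<0 with |R(x)|<1.
x=-0.61: |R|=0.4675
R=1: x+5/24x²=0 ⇒ x=−24/5=-4.8000; min R=1−1/(4·5/24)=-0.2000>−1
Confirm numerically:
  x=-4.411: |R|=0.64253 <1
  x=-3.533: |R|=0.06744 <1
  x=-2.991: |R|=0.12723 <1
  x=-2.078: |R|=0.17840 <1
  x=-5.129: |R|=1.35155 >1
  x=-4.987: |R|=1.19429 >1
  x=-4.926: |R|=1.12931 >1
Stable set (-4.8000, 0).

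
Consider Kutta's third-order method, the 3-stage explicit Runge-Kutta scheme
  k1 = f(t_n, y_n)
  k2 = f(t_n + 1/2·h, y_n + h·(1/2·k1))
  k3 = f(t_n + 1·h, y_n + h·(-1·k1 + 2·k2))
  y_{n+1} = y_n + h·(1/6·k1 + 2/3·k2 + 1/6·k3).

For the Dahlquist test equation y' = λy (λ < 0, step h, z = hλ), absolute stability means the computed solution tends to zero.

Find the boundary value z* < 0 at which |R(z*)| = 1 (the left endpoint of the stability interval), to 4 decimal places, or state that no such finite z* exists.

On y'=λy, z=hλ:
  order 3, 3-stage ⇒ R(z)=1+z+z^2/2+z^3/6
  (e.g. R(-1.76)=-0.11983, |R|=0.11983)

Boundary: |R(x)|=1, x<0.
x=-1.76: |R|=0.1198
|R(-2.61)|=1.1672 |R(-1.41)|=0.1168 |R(-0.63)|=0.5268
Bisect:
  x_lo=-3.1179 |R|=2.3088  x_hi=-0.2557 |R|=0.7742
  mid=-1.68679 |R|=0.06405 →hi
  mid=-2.40233 |R|=0.82745 →hi
  mid=-2.76010 |R|=1.45549 →lo
  mid=-2.58121 |R|=1.11617 →lo
  mid=-2.49177 |R|=0.96585 →hi
  mid=-2.53649 |R|=1.03947 →lo
  mid=-2.51413 |R|=1.00228 →lo
  mid=-2.50295 |R|=0.98397 →hi
  mid=-2.50854 |R|=0.99310 →hi
  ...
  [-2.51291,-2.51273] ⇒ x*=-2.5127
So |R|<1 on (-2.5127, 0).

left endpoint -2.5127.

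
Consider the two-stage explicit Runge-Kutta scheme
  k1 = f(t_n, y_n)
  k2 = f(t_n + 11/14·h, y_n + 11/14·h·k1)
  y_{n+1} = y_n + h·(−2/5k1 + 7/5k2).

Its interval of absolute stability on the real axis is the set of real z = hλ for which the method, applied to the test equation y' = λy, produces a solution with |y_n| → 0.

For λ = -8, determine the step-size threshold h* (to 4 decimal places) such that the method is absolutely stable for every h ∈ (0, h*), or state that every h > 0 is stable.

(-0.9091,0); λ=-8 ⇒ h* = (10/11)/8 = 0.1136.

Test eqn y'=λy, z=hλ:
  k1=λy_n ⇒ h·k1=z·y_n;  k2=λ(1+11/14z)y_n ⇒ h·k2=z(1+11/14z)y_n
  y_{n+1}/y_n = 1 − 2/5z + 7/5z(1+11/14z) = 1 + z + 11/10z²
  R(z) = 1 + z + 11/10z².

Solve |R(x)|<1 on ℝ⁻.
x=-0.75: |R|=0.8688
R=1: x+11/10x²=0 ⇒ x=−10/11=-0.9091; min R=1−1/(4·11/10)=0.7727>−1
Confirm numerically:
  x=-0.866: |R|=0.95895 <1
  x=-0.810: |R|=0.91171 <1
  x=-0.602: |R|=0.79664 <1
  x=-0.593: |R|=0.79381 <1
  x=-1.387: |R|=1.72915 >1
  x=-1.248: |R|=1.46525 >1
Stable set (-0.9091, 0).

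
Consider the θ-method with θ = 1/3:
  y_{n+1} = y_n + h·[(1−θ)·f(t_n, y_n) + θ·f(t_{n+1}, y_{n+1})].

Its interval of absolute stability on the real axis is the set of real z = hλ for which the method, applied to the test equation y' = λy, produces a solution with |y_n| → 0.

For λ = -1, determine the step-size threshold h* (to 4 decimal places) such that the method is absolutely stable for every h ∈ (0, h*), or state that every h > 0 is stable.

Set f=λy, z=hλ:
  y_{n+1} = y_n + z·[2/3·y_n + 1/3·y_{n+1}] ⇒ (1 − 1/3z)y_{n+1} = (1 + 2/3z)y_n
  ⇒ R(z) = (1 + 2/3z)/(1 − 1/3z).

Need |R(x)|<1, x<0.
x=-1.29: |R|=0.0979
R=−1: 1+2/3x = −1+1/3x ⇒ -1/3x=2 ⇒ x=2/(-1/3)=-6.0000
Confirm numerically:
  x=-4.085: |R|=0.72971 <1
  x=-3.552: |R|=0.62637 <1
  x=-3.149: |R|=0.53635 <1
  x=-3.009: |R|=0.50225 <1
  x=-6.487: |R|=1.05133 >1
  x=-6.097: |R|=1.01066 >1
Interval (-6.0000, 0).

(-6.0000,0); λ=-1 ⇒ h* = (6)/1 = 6.0000.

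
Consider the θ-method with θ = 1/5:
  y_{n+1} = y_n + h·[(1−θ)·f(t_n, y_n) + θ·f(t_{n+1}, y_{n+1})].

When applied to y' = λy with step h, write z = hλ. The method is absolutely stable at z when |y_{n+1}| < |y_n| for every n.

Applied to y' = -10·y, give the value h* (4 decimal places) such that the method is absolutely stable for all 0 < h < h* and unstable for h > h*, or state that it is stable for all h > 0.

(-3.3333,0); λ=-10 ⇒ h* = (10/3)/10 = 0.3333.

On y'=λy, z=hλ:
  y_{n+1} = y_n + z·[4/5·y_n + 1/5·y_{n+1}] ⇒ (1 − 1/5z)y_{n+1} = (1 + 4/5z)y_n
  Hence R(z) = (1 + 4/5z)/(1 − 1/5z).

Need |R(x)|<1, x<0.
x=-1.4: |R|=0.0937
R=−1: 1+4/5x = −1+1/5x ⇒ -3/5x=2 ⇒ x=2/(-3/5)=-3.3333
Confirm numerically:
  x=-3.010: |R|=0.87890 <1
  x=-2.541: |R|=0.68479 <1
  x=-2.303: |R|=0.57675 <1
  x=-1.659: |R|=0.24568 <1
  x=-3.808: |R|=1.16167 >1
  x=-3.724: |R|=1.13434 >1
  x=-3.483: |R|=1.05293 >1
Stable set (-3.3333, 0).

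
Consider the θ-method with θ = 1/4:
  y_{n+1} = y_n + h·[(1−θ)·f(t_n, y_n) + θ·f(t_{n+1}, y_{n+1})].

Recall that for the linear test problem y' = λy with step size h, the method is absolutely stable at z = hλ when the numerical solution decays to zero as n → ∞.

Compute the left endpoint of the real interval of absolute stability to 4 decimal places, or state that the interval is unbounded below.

With y'=λy (z=hλ):
  y_{n+1} = y_n + z·[3/4·y_n + 1/4·y_{n+1}] ⇒ (1 − 1/4z)y_{n+1} = (1 + 3/4z)y_n
  so R(z) = (1 + 3/4z)/(1 − 1/4z).

Boundary: |R(x)|=1, x<0.
x=-1.47: |R|=0.0750
R=−1: 1+3/4x = −1+1/4x ⇒ -1/2x=2 ⇒ x=2/(-1/2)=-4.0000
Confirm numerically:
  x=-3.227: |R|=0.78608 <1
  x=-3.123: |R|=0.75376 <1
  x=-2.579: |R|=0.56802 <1
  x=-2.083: |R|=0.36972 <1
  x=-4.499: |R|=1.11743 >1
  x=-4.291: |R|=1.07020 >1
Stable set (-4.0000, 0).

z* = -4.0000.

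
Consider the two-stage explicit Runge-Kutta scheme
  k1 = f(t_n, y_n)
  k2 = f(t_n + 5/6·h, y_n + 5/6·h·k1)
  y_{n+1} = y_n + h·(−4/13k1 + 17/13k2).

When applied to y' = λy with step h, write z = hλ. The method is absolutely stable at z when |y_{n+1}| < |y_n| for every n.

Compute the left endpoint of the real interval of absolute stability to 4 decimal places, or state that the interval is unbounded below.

With y'=λy (z=hλ):
  k1=λy_n ⇒ h·k1=z·y_n;  k2=λ(1+5/6z)y_n ⇒ h·k2=z(1+5/6z)y_n
  y_{n+1}/y_n = 1 − 4/13z + 17/13z(1+5/6z) = 1 + z + 85/78z²
  Hence R(z) = 1 + z + 85/78z².

Boundary: |R(x)|=1, x<0.
x=-1.2: |R|=1.3692
R=1: x+85/78x²=0 ⇒ x=−78/85=-0.9176; min R=1−1/(4·85/78)=0.7706>−1
Confirm numerically:
  x=-0.880: |R|=0.96390 <1
  x=-0.822: |R|=0.91432 <1
  x=-0.514: |R|=0.77391 <1
  x=-0.482: |R|=0.77117 <1
  x=-1.137: |R|=1.27179 >1
  x=-1.095: |R|=1.21163 >1
  x=-1.005: |R|=1.09567 >1
Stable set (-0.9176, 0).

left endpoint -0.9176.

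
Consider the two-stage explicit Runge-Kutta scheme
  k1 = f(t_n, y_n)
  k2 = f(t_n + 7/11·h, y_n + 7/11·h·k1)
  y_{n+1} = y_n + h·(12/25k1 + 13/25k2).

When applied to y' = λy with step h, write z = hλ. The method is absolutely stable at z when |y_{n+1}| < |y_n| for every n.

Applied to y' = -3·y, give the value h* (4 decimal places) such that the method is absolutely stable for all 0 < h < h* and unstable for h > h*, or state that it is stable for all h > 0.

(-3.0220,0); λ=-3 ⇒ h* = (275/91)/3 = 1.0073.

Test eqn y'=λy, z=hλ:
  k1=λy_n ⇒ h·k1=z·y_n;  k2=λ(1+7/11z)y_n ⇒ h·k2=z(1+7/11z)y_n
  y_{n+1}/y_n = 1 + 12/25z + 13/25z(1+7/11z) = 1 + z + 91/275z²
  so R(z) = 1 + z + 91/275z².

Solve |R(x)|<1 on ℝ⁻.
x=-0.58: |R|=0.5313
R=1: x+91/275x²=0 ⇒ x=−275/91=-3.0220; min R=1−1/(4·91/275)=0.2445>−1
Confirm numerically:
  x=-1.912: |R|=0.29772 <1
  x=-1.825: |R|=0.27713 <1
  x=-1.237: |R|=0.26935 <1
  x=-3.403: |R|=1.42906 >1
  x=-3.078: |R|=1.05706 >1
  x=-3.045: |R|=1.02320 >1
Stable set (-3.0220, 0).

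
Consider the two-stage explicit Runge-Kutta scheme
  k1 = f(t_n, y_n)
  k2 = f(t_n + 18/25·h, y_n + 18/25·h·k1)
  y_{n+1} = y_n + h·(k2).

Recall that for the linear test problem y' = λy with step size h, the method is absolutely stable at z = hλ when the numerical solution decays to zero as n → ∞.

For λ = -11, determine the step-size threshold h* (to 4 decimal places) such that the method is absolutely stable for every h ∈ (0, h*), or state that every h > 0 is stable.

(-1.3889,0); λ=-11 ⇒ h* = (25/18)/11 = 0.1263.

With y'=λy (z=hλ):
  k1=λy_n ⇒ h·k1=z·y_n;  k2=λ(1+18/25z)y_n ⇒ h·k2=z(1+18/25z)y_n
  y_{n+1}/y_n = 1 + z(1+18/25z) = 1 + z + 18/25z²
  so R(z) = 1 + z + 18/25z².

Solve |R(x)|<1 on ℝ⁻.
x=-1.41: |R|=1.0214
R=1: x+18/25x²=0 ⇒ x=−25/18=-1.3889; min R=1−1/(4·18/25)=0.6528>−1
Confirm numerically:
  x=-1.301: |R|=0.91767 <1
  x=-1.295: |R|=0.91246 <1
  x=-1.031: |R|=0.73433 <1
  x=-0.881: |R|=0.67784 <1
  x=-1.480: |R|=1.09709 >1
  x=-1.421: |R|=1.03285 >1
So |R|<1 on (-1.3889, 0).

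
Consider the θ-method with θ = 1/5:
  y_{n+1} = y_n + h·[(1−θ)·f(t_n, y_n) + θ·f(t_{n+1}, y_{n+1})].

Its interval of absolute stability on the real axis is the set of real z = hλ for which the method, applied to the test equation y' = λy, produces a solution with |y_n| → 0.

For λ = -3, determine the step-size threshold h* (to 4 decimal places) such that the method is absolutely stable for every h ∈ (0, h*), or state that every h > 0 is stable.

Test eqn y'=λy, z=hλ:
  y_{n+1} = y_n + z·[4/5·y_n + 1/5·y_{n+1}] ⇒ (1 − 1/5z)y_{n+1} = (1 + 4/5z)y_n
  Hence R(z) = (1 + 4/5z)/(1 − 1/5z).

Need |R(x)|<1, x<0.
x=-1.8: |R|=0.3235
R=−1: 1+4/5x = −1+1/5x ⇒ -3/5x=2 ⇒ x=2/(-3/5)=-3.3333
Confirm numerically:
  x=-2.580: |R|=0.70185 <1
  x=-1.949: |R|=0.40236 <1
  x=-1.702: |R|=0.26977 <1
  x=-1.536: |R|=0.17503 <1
  x=-3.927: |R|=1.19951 >1
  x=-3.833: |R|=1.16970 >1
  x=-3.649: |R|=1.10949 >1
Stable set (-3.3333, 0).

(-3.3333,0); λ=-3 ⇒ h* = (10/3)/3 = 1.1111.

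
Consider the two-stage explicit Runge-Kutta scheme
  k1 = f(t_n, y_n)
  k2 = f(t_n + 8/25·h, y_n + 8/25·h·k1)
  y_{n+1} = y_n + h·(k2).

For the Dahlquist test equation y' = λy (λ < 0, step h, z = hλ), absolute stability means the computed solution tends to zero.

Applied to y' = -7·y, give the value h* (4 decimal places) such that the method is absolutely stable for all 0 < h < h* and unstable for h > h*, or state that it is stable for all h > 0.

(-3.1250,0); λ=-7 ⇒ h* = (25/8)/7 = 0.4464.

Set f=λy, z=hλ:
  k1=λy_n ⇒ h·k1=z·y_n;  k2=λ(1+8/25z)y_n ⇒ h·k2=z(1+8/25z)y_n
  y_{n+1}/y_n = 1 + z(1+8/25z) = 1 + z + 8/25z²
  R(z) = 1 + z + 8/25z².

Solve |R(x)|<1 on ℝ⁻.
x=-1.03: |R|=0.3095
R=1: x+8/25x²=0 ⇒ x=−25/8=-3.1250; min R=1−1/(4·8/25)=0.2188>−1
Confirm numerically:
  x=-2.740: |R|=0.66243 <1
  x=-2.153: |R|=0.33033 <1
  x=-2.139: |R|=0.32510 <1
  x=-1.751: |R|=0.23012 <1
  x=-3.378: |R|=1.27348 >1
  x=-3.268: |R|=1.14954 >1
Interval (-3.1250, 0).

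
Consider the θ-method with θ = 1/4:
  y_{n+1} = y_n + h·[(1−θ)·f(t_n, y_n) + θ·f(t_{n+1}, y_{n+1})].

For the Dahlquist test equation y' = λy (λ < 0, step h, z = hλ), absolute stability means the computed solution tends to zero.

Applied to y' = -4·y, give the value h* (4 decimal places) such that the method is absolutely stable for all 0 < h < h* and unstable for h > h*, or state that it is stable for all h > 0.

(-4.0000,0); λ=-4 ⇒ h* = (4)/4 = 1.0000.

With y'=λy (z=hλ):
  y_{n+1} = y_n + z·[3/4·y_n + 1/4·y_{n+1}] ⇒ (1 − 1/4z)y_{n+1} = (1 + 3/4z)y_n
  R(z) = (1 + 3/4z)/(1 − 1/4z).

Need |R(x)|<1, x<0.
x=-1.53: |R|=0.1067
R=−1: 1+3/4x = −1+1/4x ⇒ -1/2x=2 ⇒ x=2/(-1/2)=-4.0000
Confirm numerically:
  x=-3.776: |R|=0.94239 <1
  x=-3.007: |R|=0.71657 <1
  x=-2.017: |R|=0.34087 <1
  x=-4.547: |R|=1.12800 >1
  x=-4.105: |R|=1.02591 >1
So |R|<1 on (-4.0000, 0).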